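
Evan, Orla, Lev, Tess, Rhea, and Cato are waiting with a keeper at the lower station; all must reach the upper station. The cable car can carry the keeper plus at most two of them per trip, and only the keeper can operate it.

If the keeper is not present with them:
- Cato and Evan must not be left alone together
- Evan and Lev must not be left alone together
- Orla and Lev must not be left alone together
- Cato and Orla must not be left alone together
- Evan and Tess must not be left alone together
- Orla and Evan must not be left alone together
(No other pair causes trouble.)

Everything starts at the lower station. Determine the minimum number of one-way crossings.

Counting alone: the keeper can take at most 2 across per trip to the upper station, so moving all 6 needs at least 3 loaded trips out, with a return between consecutive ones — at least 5 crossings.
The safety rule pushes this higher. Following every safe sequence of crossings, the most of the 6 that can be at the upper station as the cable car arrives there on crossings 5, 7 is 4, 5 respectively — never all 6.
So no plan with fewer than 9 crossings exists, and this one achieves 9:
1. Keeper goes to the upper station with Evan and Orla.
2. Keeper goes back to the lower station with Evan.
3. Keeper goes to the upper station with Evan and Tess.
4. Keeper goes back to the lower station with Evan.
5. Keeper goes to the upper station with Evan and Rhea.
6. Keeper goes back to the lower station with Evan.
7. Keeper goes to the upper station with Cato and Lev.
8. Keeper goes back to the lower station with Orla.
9. Keeper goes to the upper station with Evan and Orla.

9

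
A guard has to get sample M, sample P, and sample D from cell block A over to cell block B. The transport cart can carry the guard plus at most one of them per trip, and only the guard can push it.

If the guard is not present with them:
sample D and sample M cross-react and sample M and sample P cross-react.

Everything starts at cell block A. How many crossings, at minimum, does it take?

Counting alone: the guard can take at most 1 across per trip to cell block B, so moving all 3 needs at least 3 loaded trips out, with a return between consecutive ones — at least 5 crossings.
The safety rule pushes this higher. Following every safe sequence of crossings, the most of the 3 that can be at cell block B as the transport cart arrives there on crossing 5 is 2 — never all 3.
So no plan with fewer than 7 crossings exists, and this one achieves 7:
1. Guard goes to cell block B with sample M.  [cell block A: sample D, sample P | cell block B: sample M]
2. Guard goes back to cell block A alone.  [cell block A: sample D, sample P | cell block B: sample M]
3. Guard goes to cell block B with sample P.  [cell block A: sample D | cell block B: sample M, sample P]
4. Guard goes back to cell block A with sample M.  [cell block A: sample D, sample M | cell block B: sample P]
5. Guard goes to cell block B with sample D.  [cell block A: sample M | cell block B: sample D, sample P]
6. Guard goes back to cell block A alone.  [cell block A: sample M | cell block B: sample D, sample P]
7. Guard goes to cell block B with sample M.  [cell block A: — | cell block B: sample D, sample M, sample P]

7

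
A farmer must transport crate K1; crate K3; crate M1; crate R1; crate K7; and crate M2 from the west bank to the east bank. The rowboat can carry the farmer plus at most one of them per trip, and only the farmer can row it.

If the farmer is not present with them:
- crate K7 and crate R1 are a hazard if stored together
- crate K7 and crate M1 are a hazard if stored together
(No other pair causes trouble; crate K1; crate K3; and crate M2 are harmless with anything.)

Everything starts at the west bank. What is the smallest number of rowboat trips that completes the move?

Counting alone: the farmer can take at most 1 across per trip to the east bank, so moving all 6 needs at least 6 loaded trips out, with a return between consecutive ones — at least 11 crossings.
The safety rule pushes this higher. Following every safe sequence of crossings, the most of the 6 that can be at the east bank as the rowboat arrives there on crossing 11 is 5 — never all 6.
So no plan with fewer than 13 crossings exists, and this one achieves 13:
1. Farmer goes to the east bank with crate K7.  [the west bank: crate K1, crate K3, crate M1, crate M2, crate R1 | the east bank: crate K7]
2. Farmer goes back to the west bank alone.  [the west bank: crate K1, crate K3, crate M1, crate M2, crate R1 | the east bank: crate K7]
3. Farmer goes to the east bank with crate K1.  [the west bank: crate K3, crate M1, crate M2, crate R1 | the east bank: crate K1, crate K7]
4. Farmer goes back to the west bank alone.  [the west bank: crate K3, crate M1, crate M2, crate R1 | the east bank: crate K1, crate K7]
5. Farmer goes to the east bank with crate K3.  [the west bank: crate M1, crate M2, crate R1 | the east bank: crate K1, crate K3, crate K7]
6. Farmer goes back to the west bank alone.  [the west bank: crate M1, crate M2, crate R1 | the east bank: crate K1, crate K3, crate K7]
7. Farmer goes to the east bank with crate M1.  [the west bank: crate M2, crate R1 | the east bank: crate K1, crate K3, crate K7, crate M1]
8. Farmer goes back to the west bank with crate K7.  [the west bank: crate K7, crate M2, crate R1 | the east bank: crate K1, crate K3, crate M1]
9. Farmer goes to the east bank with crate R1.  [the west bank: crate K7, crate M2 | the east bank: crate K1, crate K3, crate M1, crate R1]
10. Farmer goes back to the west bank alone.  [the west bank: crate K7, crate M2 | the east bank: crate K1, crate K3, crate M1, crate R1]
11. Farmer goes to the east bank with crate M2.  [the west bank: crate K7 | the east bank: crate K1, crate K3, crate M1, crate M2, crate R1]
12. Farmer goes back to the west bank alone.  [the west bank: crate K7 | the east bank: crate K1, crate K3, crate M1, crate M2, crate R1]
13. Farmer goes to the east bank with crate K7.  [the west bank: — | the east bank: crate K1, crate K3, crate K7, crate M1, crate M2, crate R1]

13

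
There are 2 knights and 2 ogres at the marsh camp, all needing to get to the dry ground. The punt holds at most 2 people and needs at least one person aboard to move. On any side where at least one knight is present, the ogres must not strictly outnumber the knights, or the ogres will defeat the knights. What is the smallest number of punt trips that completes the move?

5

Counting alone: each trip to the dry ground takes at most 2 across and each return brings at least 1 back, so after t trips out (and t−1 returns) at most 2t − (t−1) of the 4 are across; that first reaches 4 at t = 3, so at least 5 crossings are needed.
The plan below uses exactly 5 crossings, so it is optimal:
1. 2 ogres → the dry ground.  (the marsh camp: 2K 0O; the dry ground: 0K 2O)
2. 1 ogre ← the marsh camp.  (the marsh camp: 2K 1O; the dry ground: 0K 1O)
3. 2 knights → the dry ground.  (the marsh camp: 0K 1O; the dry ground: 2K 1O)
4. 1 ogre ← the marsh camp.  (the marsh camp: 0K 2O; the dry ground: 2K 0O)
5. 2 ogres → the dry ground.  (the marsh camp: 0K 0O; the dry ground: 2K 2O)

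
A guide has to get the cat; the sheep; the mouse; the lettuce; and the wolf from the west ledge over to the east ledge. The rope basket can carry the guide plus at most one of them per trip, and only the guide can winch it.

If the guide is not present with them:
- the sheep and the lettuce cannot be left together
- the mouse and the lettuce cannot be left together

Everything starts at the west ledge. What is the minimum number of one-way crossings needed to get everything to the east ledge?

Counting alone: the guide can take at most 1 across per trip to the east ledge, so moving all 5 needs at least 5 loaded trips out, with a return between consecutive ones — at least 9 crossings.
The safety rule pushes this higher. Following every safe sequence of crossings, the most of the 5 that can be at the east ledge as the rope basket arrives there on crossing 9 is 4 — never all 5.
So no plan with fewer than 11 crossings exists, and this one achieves 11:
1. Guide goes to the east ledge with the lettuce.  [the west ledge: the cat, the mouse, the sheep, the wolf | the east ledge: the lettuce]
2. Guide goes back to the west ledge alone.  [the west ledge: the cat, the mouse, the sheep, the wolf | the east ledge: the lettuce]
3. Guide goes to the east ledge with the cat.  [the west ledge: the mouse, the sheep, the wolf | the east ledge: the cat, the lettuce]
4. Guide goes back to the west ledge alone.  [the west ledge: the mouse, the sheep, the wolf | the east ledge: the cat, the lettuce]
5. Guide goes to the east ledge with the sheep.  [the west ledge: the mouse, the wolf | the east ledge: the cat, the lettuce, the sheep]
6. Guide goes back to the west ledge with the lettuce.  [the west ledge: the lettuce, the mouse, the wolf | the east ledge: the cat, the sheep]
7. Guide goes to the east ledge with the mouse.  [the west ledge: the lettuce, the wolf | the east ledge: the cat, the mouse, the sheep]
8. Guide goes back to the west ledge alone.  [the west ledge: the lettuce, the wolf | the east ledge: the cat, the mouse, the sheep]
9. Guide goes to the east ledge with the wolf.  [the west ledge: the lettuce | the east ledge: the cat, the mouse, the sheep, the wolf]
10. Guide goes back to the west ledge alone.  [the west ledge: the lettuce | the east ledge: the cat, the mouse, the sheep, the wolf]
11. Guide goes to the east ledge with the lettuce.  [the west ledge: — | the east ledge: the cat, the lettuce, the mouse, the sheep, the wolf]

11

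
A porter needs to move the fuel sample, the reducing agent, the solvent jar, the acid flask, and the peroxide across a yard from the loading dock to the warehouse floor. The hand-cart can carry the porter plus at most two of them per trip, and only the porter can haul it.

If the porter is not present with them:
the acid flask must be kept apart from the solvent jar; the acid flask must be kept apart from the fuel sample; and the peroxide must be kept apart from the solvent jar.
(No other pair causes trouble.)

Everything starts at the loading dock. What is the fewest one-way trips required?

5

Counting alone: the porter can take at most 2 across per trip to the warehouse floor, so moving all 5 needs at least 3 loaded trips out, with a return between consecutive ones — at least 5 crossings.
The plan below uses exactly 5 crossings, so it is optimal:
1. Porter goes to the warehouse floor with the fuel sample and the solvent jar.
2. Porter goes back to the loading dock alone.
3. Porter goes to the warehouse floor with the reducing agent.
4. Porter goes back to the loading dock alone.
5. Porter goes to the warehouse floor with the acid flask and the peroxide.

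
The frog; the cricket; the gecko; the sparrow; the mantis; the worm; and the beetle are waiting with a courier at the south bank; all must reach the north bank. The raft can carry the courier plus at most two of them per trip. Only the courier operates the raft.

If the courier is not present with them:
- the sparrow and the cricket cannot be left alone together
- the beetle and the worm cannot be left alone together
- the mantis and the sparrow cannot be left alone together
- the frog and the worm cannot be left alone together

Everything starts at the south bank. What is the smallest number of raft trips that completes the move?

Counting alone: the courier can take at most 2 across per trip to the north bank, so moving all 7 needs at least 4 loaded trips out, with a return between consecutive ones — at least 7 crossings.
The safety rule pushes this higher. Following every safe sequence of crossings, the most of the 7 that can be at the north bank as the raft arrives there on crossing 7 is 6 — never all 7.
So no plan with fewer than 9 crossings exists, and this one achieves 9:
1. Courier goes to the north bank with the sparrow and the worm.
2. Courier goes back to the south bank alone.
3. Courier goes to the north bank with the frog.
4. Courier goes back to the south bank with the worm.
5. Courier goes to the north bank with the beetle and the cricket.
6. Courier goes back to the south bank with the sparrow.
7. Courier goes to the north bank with the gecko and the mantis.
8. Courier goes back to the south bank alone.
9. Courier goes to the north bank with the sparrow and the worm.

9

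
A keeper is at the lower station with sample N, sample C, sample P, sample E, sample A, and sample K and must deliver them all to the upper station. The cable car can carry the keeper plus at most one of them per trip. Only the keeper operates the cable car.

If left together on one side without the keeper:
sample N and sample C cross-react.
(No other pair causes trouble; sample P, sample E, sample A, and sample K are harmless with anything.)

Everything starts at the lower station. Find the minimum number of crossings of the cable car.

Counting alone: the keeper can take at most 1 across per trip to the upper station, so moving all 6 needs at least 6 loaded trips out, with a return between consecutive ones — at least 11 crossings.
The plan below uses exactly 11 crossings, so it is optimal:
1. Keeper goes to the upper station with sample N.
2. Keeper goes back to the lower station alone.
3. Keeper goes to the upper station with sample P.
4. Keeper goes back to the lower station alone.
5. Keeper goes to the upper station with sample E.
6. Keeper goes back to the lower station alone.
7. Keeper goes to the upper station with sample A.
8. Keeper goes back to the lower station alone.
9. Keeper goes to the upper station with sample K.
10. Keeper goes back to the lower station alone.
11. Keeper goes to the upper station with sample C.

11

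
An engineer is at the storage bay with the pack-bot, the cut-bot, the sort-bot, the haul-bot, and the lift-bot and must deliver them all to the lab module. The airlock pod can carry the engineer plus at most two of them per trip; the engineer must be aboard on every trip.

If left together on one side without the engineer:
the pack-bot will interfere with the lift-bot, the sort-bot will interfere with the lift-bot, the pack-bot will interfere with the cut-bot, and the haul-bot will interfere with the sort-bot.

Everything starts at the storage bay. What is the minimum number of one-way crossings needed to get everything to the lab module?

Counting alone: the engineer can take at most 2 across per trip to the lab module, so moving all 5 needs at least 3 loaded trips out, with a return between consecutive ones — at least 5 crossings.
The safety rule pushes this higher. Following every safe sequence of crossings, the most of the 5 that can be at the lab module as the airlock pod arrives there on crossing 5 is 4 — never all 5.
So no plan with fewer than 7 crossings exists, and this one achieves 7:
1. Engineer goes to the lab module with the pack-bot and the sort-bot.  [the storage bay: the cut-bot, the haul-bot, the lift-bot | the lab module: the pack-bot, the sort-bot]
2. Engineer goes back to the storage bay alone.  [the storage bay: the cut-bot, the haul-bot, the lift-bot | the lab module: the pack-bot, the sort-bot]
3. Engineer goes to the lab module with the cut-bot.  [the storage bay: the haul-bot, the lift-bot | the lab module: the cut-bot, the pack-bot, the sort-bot]
4. Engineer goes back to the storage bay with the pack-bot.  [the storage bay: the haul-bot, the lift-bot, the pack-bot | the lab module: the cut-bot, the sort-bot]
5. Engineer goes to the lab module with the haul-bot and the lift-bot.  [the storage bay: the pack-bot | the lab module: the cut-bot, the haul-bot, the lift-bot, the sort-bot]
6. Engineer goes back to the storage bay with the sort-bot.  [the storage bay: the pack-bot, the sort-bot | the lab module: the cut-bot, the haul-bot, the lift-bot]
7. Engineer goes to the lab module with the pack-bot and the sort-bot.  [the storage bay: — | the lab module: the cut-bot, the haul-bot, the lift-bot, the pack-bot, the sort-bot]

7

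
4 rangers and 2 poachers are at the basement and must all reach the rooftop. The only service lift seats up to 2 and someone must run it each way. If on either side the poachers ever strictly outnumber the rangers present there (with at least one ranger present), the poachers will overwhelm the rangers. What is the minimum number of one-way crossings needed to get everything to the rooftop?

9

Counting alone: each trip to the rooftop takes at most 2 across and each return brings at least 1 back, so after t trips out (and t−1 returns) at most 2t − (t−1) of the 6 are across; that first reaches 6 at t = 5, so at least 9 crossings are needed.
The plan below uses exactly 9 crossings, so it is optimal:
1. 2 poachers → the rooftop.  (the basement: 4R 0P; the rooftop: 0R 2P)
2. 1 poacher ← the basement.  (the basement: 4R 1P; the rooftop: 0R 1P)
3. 2 rangers → the rooftop.  (the basement: 2R 1P; the rooftop: 2R 1P)
4. 1 poacher ← the basement.  (the basement: 2R 2P; the rooftop: 2R 0P)
5. 2 poachers → the rooftop.  (the basement: 2R 0P; the rooftop: 2R 2P)
6. 1 poacher ← the basement.  (the basement: 2R 1P; the rooftop: 2R 1P)
7. 1 ranger and 1 poacher → the rooftop.  (the basement: 1R 0P; the rooftop: 3R 2P)
8. 1 poacher ← the basement.  (the basement: 1R 1P; the rooftop: 3R 1P)
9. 1 ranger and 1 poacher → the rooftop.  (the basement: 0R 0P; the rooftop: 4R 2P)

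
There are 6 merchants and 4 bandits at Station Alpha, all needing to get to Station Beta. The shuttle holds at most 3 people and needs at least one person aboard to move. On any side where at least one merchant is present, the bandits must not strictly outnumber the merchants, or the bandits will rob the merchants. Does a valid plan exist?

1. 2 bandits → Station Beta.  (Station Alpha: 6M 2B; Station Beta: 0M 2B)
2. 1 bandit ← Station Alpha.  (Station Alpha: 6M 3B; Station Beta: 0M 1B)
3. 3 bandits → Station Beta.  (Station Alpha: 6M 0B; Station Beta: 0M 4B)
4. 1 bandit ← Station Alpha.  (Station Alpha: 6M 1B; Station Beta: 0M 3B)
5. 3 merchants → Station Beta.  (Station Alpha: 3M 1B; Station Beta: 3M 3B)
6. 1 bandit ← Station Alpha.  (Station Alpha: 3M 2B; Station Beta: 3M 2B)
7. 1 merchant and 2 bandits → Station Beta.  (Station Alpha: 2M 0B; Station Beta: 4M 4B)
8. 1 bandit ← Station Alpha.  (Station Alpha: 2M 1B; Station Beta: 4M 3B)
9. 2 merchants and 1 bandit → Station Beta.  (Station Alpha: 0M 0B; Station Beta: 6M 4B)

Yes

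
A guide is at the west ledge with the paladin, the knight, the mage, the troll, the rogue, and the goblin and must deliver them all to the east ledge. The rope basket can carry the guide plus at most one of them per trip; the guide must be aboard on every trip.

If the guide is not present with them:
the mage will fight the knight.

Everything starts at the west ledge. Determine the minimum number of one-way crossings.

11

Counting alone: the guide can take at most 1 across per trip to the east ledge, so moving all 6 needs at least 6 loaded trips out, with a return between consecutive ones — at least 11 crossings.
The plan below uses exactly 11 crossings, so it is optimal:
1. Guide goes to the east ledge with the knight.  [the west ledge: the goblin, the mage, the paladin, the rogue, the troll | the east ledge: the knight]
2. Guide goes back to the west ledge alone.  [the west ledge: the goblin, the mage, the paladin, the rogue, the troll | the east ledge: the knight]
3. Guide goes to the east ledge with the paladin.  [the west ledge: the goblin, the mage, the rogue, the troll | the east ledge: the knight, the paladin]
4. Guide goes back to the west ledge alone.  [the west ledge: the goblin, the mage, the rogue, the troll | the east ledge: the knight, the paladin]
5. Guide goes to the east ledge with the troll.  [the west ledge: the goblin, the mage, the rogue | the east ledge: the knight, the paladin, the troll]
6. Guide goes back to the west ledge alone.  [the west ledge: the goblin, the mage, the rogue | the east ledge: the knight, the paladin, the troll]
7. Guide goes to the east ledge with the rogue.  [the west ledge: the goblin, the mage | the east ledge: the knight, the paladin, the rogue, the troll]
8. Guide goes back to the west ledge alone.  [the west ledge: the goblin, the mage | the east ledge: the knight, the paladin, the rogue, the troll]
9. Guide goes to the east ledge with the goblin.  [the west ledge: the mage | the east ledge: the goblin, the knight, the paladin, the rogue, the troll]
10. Guide goes back to the west ledge alone.  [the west ledge: the mage | the east ledge: the goblin, the knight, the paladin, the rogue, the troll]
11. Guide goes to the east ledge with the mage.  [the west ledge: — | the east ledge: the goblin, the knight, the mage, the paladin, the rogue, the troll]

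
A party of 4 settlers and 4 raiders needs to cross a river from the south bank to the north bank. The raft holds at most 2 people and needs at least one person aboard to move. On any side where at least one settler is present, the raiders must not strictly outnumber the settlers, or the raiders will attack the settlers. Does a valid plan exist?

Following every safe sequence of crossings from the start, the most of the 8 that can be at the north bank as the raft arrives there on crossings 1, 3, 5 is 2, 3, 4 respectively; the best ever achieved is 4 of 8.
From crossing 7 on, no configuration arises that was not already reachable earlier: only 11 distinct safe configurations (who is on which side, and where the raft is) can ever be reached, none of them has everyone across, and every continuation just revisits them. They are: 0 settlers + 0 raiders across (raft back at the start); 0 settlers + 1 raider across (raft there); 0 settlers + 1 raider across (raft back at the start); 0 settlers + 2 raiders across (raft there); 0 settlers + 2 raiders across (raft back at the start); 0 settlers + 3 raiders across (raft there); 0 settlers + 3 raiders across (raft back at the start); 0 settlers + 4 raiders across (raft there); 1 settler + 1 raider across (raft there); 1 settler + 1 raider across (raft back at the start); 2 settlers + 2 raiders across (raft there). So no valid plan exists.

No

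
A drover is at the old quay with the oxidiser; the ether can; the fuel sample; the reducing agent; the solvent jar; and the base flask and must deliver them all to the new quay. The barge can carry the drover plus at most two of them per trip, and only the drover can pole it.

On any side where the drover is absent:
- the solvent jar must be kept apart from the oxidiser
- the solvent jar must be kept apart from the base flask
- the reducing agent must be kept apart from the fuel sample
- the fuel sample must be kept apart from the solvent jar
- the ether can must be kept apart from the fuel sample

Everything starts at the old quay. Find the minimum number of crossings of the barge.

7

Counting alone: the drover can take at most 2 across per trip to the new quay, so moving all 6 needs at least 3 loaded trips out, with a return between consecutive ones — at least 5 crossings.
The safety rule pushes this higher. Following every safe sequence of crossings, the most of the 6 that can be at the new quay as the barge arrives there on crossing 5 is 5 — never all 6.
So no plan with fewer than 7 crossings exists, and this one achieves 7:
1. Drover goes to the new quay with the fuel sample and the solvent jar.
2. Drover goes back to the old quay with the fuel sample.
3. Drover goes to the new quay with the ether can and the reducing agent.
4. Drover goes back to the old quay alone.
5. Drover goes to the new quay with the base flask and the oxidiser.
6. Drover goes back to the old quay with the solvent jar.
7. Drover goes to the new quay with the fuel sample and the solvent jar.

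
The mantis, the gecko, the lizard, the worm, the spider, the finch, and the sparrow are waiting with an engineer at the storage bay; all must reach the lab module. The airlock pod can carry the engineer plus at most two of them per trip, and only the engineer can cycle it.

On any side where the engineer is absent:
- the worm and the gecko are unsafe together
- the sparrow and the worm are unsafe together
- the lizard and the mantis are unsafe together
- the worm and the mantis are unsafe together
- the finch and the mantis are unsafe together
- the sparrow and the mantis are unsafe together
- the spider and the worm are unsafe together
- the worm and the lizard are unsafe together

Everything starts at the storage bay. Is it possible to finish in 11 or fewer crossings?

Yes — this plan uses 11 crossings (≤ 11):
1. Engineer goes to the lab module with the mantis and the worm.  [the storage bay: the finch, the gecko, the lizard, the sparrow, the spider | the lab module: the mantis, the worm]
2. Engineer goes back to the storage bay with the mantis.  [the storage bay: the finch, the gecko, the lizard, the mantis, the sparrow, the spider | the lab module: the worm]
3. Engineer goes to the lab module with the gecko and the mantis.  [the storage bay: the finch, the lizard, the sparrow, the spider | the lab module: the gecko, the mantis, the worm]
4. Engineer goes back to the storage bay with the worm.  [the storage bay: the finch, the lizard, the sparrow, the spider, the worm | the lab module: the gecko, the mantis]
5. Engineer goes to the lab module with the spider and the worm.  [the storage bay: the finch, the lizard, the sparrow | the lab module: the gecko, the mantis, the spider, the worm]
6. Engineer goes back to the storage bay with the worm.  [the storage bay: the finch, the lizard, the sparrow, the worm | the lab module: the gecko, the mantis, the spider]
7. Engineer goes to the lab module with the lizard and the sparrow.  [the storage bay: the finch, the worm | the lab module: the gecko, the lizard, the mantis, the sparrow, the spider]
8. Engineer goes back to the storage bay with the mantis.  [the storage bay: the finch, the mantis, the worm | the lab module: the gecko, the lizard, the sparrow, the spider]
9. Engineer goes to the lab module with the finch and the mantis.  [the storage bay: the worm | the lab module: the finch, the gecko, the lizard, the mantis, the sparrow, the spider]
10. Engineer goes back to the storage bay with the mantis.  [the storage bay: the mantis, the worm | the lab module: the finch, the gecko, the lizard, the sparrow, the spider]
11. Engineer goes to the lab module with the mantis and the worm.  [the storage bay: — | the lab module: the finch, the gecko, the lizard, the mantis, the sparrow, the spider, the worm]

Yes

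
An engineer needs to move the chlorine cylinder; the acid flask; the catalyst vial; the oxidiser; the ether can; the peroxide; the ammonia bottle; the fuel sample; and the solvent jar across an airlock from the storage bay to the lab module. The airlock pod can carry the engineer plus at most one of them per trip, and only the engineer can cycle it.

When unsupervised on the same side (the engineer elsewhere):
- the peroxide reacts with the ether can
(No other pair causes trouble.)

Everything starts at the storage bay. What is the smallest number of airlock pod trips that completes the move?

Counting alone: the engineer can take at most 1 across per trip to the lab module, so moving all 9 needs at least 9 loaded trips out, with a return between consecutive ones — at least 17 crossings.
The plan below uses exactly 17 crossings, so it is optimal:
1. Engineer goes to the lab module with the ether can.  [the storage bay: the acid flask, the ammonia bottle, the catalyst vial, the chlorine cylinder, the fuel sample, the oxidiser, the peroxide, the solvent jar | the lab module: the ether can]
2. Engineer goes back to the storage bay alone.  [the storage bay: the acid flask, the ammonia bottle, the catalyst vial, the chlorine cylinder, the fuel sample, the oxidiser, the peroxide, the solvent jar | the lab module: the ether can]
3. Engineer goes to the lab module with the chlorine cylinder.  [the storage bay: the acid flask, the ammonia bottle, the catalyst vial, the fuel sample, the oxidiser, the peroxide, the solvent jar | the lab module: the chlorine cylinder, the ether can]
4. Engineer goes back to the storage bay alone.  [the storage bay: the acid flask, the ammonia bottle, the catalyst vial, the fuel sample, the oxidiser, the peroxide, the solvent jar | the lab module: the chlorine cylinder, the ether can]
5. Engineer goes to the lab module with the acid flask.  [the storage bay: the ammonia bottle, the catalyst vial, the fuel sample, the oxidiser, the peroxide, the solvent jar | the lab module: the acid flask, the chlorine cylinder, the ether can]
6. Engineer goes back to the storage bay alone.  [the storage bay: the ammonia bottle, the catalyst vial, the fuel sample, the oxidiser, the peroxide, the solvent jar | the lab module: the acid flask, the chlorine cylinder, the ether can]
7. Engineer goes to the lab module with the catalyst vial.  [the storage bay: the ammonia bottle, the fuel sample, the oxidiser, the peroxide, the solvent jar | the lab module: the acid flask, the catalyst vial, the chlorine cylinder, the ether can]
8. Engineer goes back to the storage bay alone.  [the storage bay: the ammonia bottle, the fuel sample, the oxidiser, the peroxide, the solvent jar | the lab module: the acid flask, the catalyst vial, the chlorine cylinder, the ether can]
9. Engineer goes to the lab module with the oxidiser.  [the storage bay: the ammonia bottle, the fuel sample, the peroxide, the solvent jar | the lab module: the acid flask, the catalyst vial, the chlorine cylinder, the ether can, the oxidiser]
10. Engineer goes back to the storage bay alone.  [the storage bay: the ammonia bottle, the fuel sample, the peroxide, the solvent jar | the lab module: the acid flask, the catalyst vial, the chlorine cylinder, the ether can, the oxidiser]
11. Engineer goes to the lab module with the ammonia bottle.  [the storage bay: the fuel sample, the peroxide, the solvent jar | the lab module: the acid flask, the ammonia bottle, the catalyst vial, the chlorine cylinder, the ether can, the oxidiser]
12. Engineer goes back to the storage bay alone.  [the storage bay: the fuel sample, the peroxide, the solvent jar | the lab module: the acid flask, the ammonia bottle, the catalyst vial, the chlorine cylinder, the ether can, the oxidiser]
13. Engineer goes to the lab module with the fuel sample.  [the storage bay: the peroxide, the solvent jar | the lab module: the acid flask, the ammonia bottle, the catalyst vial, the chlorine cylinder, the ether can, the fuel sample, the oxidiser]
14. Engineer goes back to the storage bay alone.  [the storage bay: the peroxide, the solvent jar | the lab module: the acid flask, the ammonia bottle, the catalyst vial, the chlorine cylinder, the ether can, the fuel sample, the oxidiser]
15. Engineer goes to the lab module with the solvent jar.  [the storage bay: the peroxide | the lab module: the acid flask, the ammonia bottle, the catalyst vial, the chlorine cylinder, the ether can, the fuel sample, the oxidiser, the solvent jar]
16. Engineer goes back to the storage bay alone.  [the storage bay: the peroxide | the lab module: the acid flask, the ammonia bottle, the catalyst vial, the chlorine cylinder, the ether can, the fuel sample, the oxidiser, the solvent jar]
17. Engineer goes to the lab module with the peroxide.  [the storage bay: — | the lab module: the acid flask, the ammonia bottle, the catalyst vial, the chlorine cylinder, the ether can, the fuel sample, the oxidiser, the peroxide, the solvent jar]

17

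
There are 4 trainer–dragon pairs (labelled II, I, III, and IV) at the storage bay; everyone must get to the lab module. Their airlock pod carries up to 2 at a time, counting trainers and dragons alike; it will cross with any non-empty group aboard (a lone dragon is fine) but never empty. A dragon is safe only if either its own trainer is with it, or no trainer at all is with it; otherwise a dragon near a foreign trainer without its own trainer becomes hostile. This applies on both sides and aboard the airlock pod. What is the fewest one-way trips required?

impossible

Following every safe sequence of crossings from the start, the most of the 8 that can be at the lab module as the airlock pod arrives there on crossings 1, 3, 5 is 2, 3, 4 respectively; the best ever achieved is 4 of 8.
From crossing 7 on, no configuration arises that was not already reachable earlier: only 44 distinct safe configurations (who is on which side, and where the airlock pod is) can ever be reached, none of them has everyone across, and every continuation just revisits them. So no valid plan exists.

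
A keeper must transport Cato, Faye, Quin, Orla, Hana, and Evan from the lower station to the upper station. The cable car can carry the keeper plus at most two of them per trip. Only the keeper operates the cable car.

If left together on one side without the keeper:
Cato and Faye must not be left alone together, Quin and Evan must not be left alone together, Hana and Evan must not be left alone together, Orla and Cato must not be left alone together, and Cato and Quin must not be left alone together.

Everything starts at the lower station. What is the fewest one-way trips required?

Counting alone: the keeper can take at most 2 across per trip to the upper station, so moving all 6 needs at least 3 loaded trips out, with a return between consecutive ones — at least 5 crossings.
The safety rule pushes this higher. Following every safe sequence of crossings, the most of the 6 that can be at the upper station as the cable car arrives there on crossing 5 is 5 — never all 6.
So no plan with fewer than 7 crossings exists, and this one achieves 7:
1. Keeper goes to the upper station with Cato and Evan.  [the lower station: Faye, Hana, Orla, Quin | the upper station: Cato, Evan]
2. Keeper goes back to the lower station alone.  [the lower station: Faye, Hana, Orla, Quin | the upper station: Cato, Evan]
3. Keeper goes to the upper station with Faye and Quin.  [the lower station: Hana, Orla | the upper station: Cato, Evan, Faye, Quin]
4. Keeper goes back to the lower station with Cato and Evan.  [the lower station: Cato, Evan, Hana, Orla | the upper station: Faye, Quin]
5. Keeper goes to the upper station with Hana and Orla.  [the lower station: Cato, Evan | the upper station: Faye, Hana, Orla, Quin]
6. Keeper goes back to the lower station alone.  [the lower station: Cato, Evan | the upper station: Faye, Hana, Orla, Quin]
7. Keeper goes to the upper station with Cato and Evan.  [the lower station: — | the upper station: Cato, Evan, Faye, Hana, Orla, Quin]

7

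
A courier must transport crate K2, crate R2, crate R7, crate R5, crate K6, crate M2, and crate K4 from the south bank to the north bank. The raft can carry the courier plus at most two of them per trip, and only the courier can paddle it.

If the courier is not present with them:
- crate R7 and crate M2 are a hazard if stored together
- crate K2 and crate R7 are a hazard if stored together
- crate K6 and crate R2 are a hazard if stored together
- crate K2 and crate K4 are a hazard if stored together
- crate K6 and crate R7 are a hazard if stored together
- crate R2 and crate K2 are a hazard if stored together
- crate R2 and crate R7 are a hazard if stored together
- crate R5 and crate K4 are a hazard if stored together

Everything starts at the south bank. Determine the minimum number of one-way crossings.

impossible

Whatever the first load, the items left behind include a forbidden pair without the courier. No opening move is safe, so no plan exists.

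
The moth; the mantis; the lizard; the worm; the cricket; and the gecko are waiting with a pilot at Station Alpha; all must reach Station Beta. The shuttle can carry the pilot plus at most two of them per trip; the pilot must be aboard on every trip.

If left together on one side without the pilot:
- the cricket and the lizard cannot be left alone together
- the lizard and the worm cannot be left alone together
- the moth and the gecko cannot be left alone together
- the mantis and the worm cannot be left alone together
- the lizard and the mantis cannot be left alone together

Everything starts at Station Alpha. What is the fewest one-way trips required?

Whatever the first load, the items left behind include a forbidden pair without the pilot. No opening move is safe, so no plan exists.

impossible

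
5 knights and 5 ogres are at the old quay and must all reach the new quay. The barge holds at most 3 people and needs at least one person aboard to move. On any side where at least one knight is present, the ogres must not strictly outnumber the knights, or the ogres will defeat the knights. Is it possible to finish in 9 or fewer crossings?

Counting alone: each trip to the new quay takes at most 3 across and each return brings at least 1 back, so after t trips out (and t−1 returns) at most 3t − (t−1) of the 10 are across; that first reaches 10 at t = 5, so at least 9 crossings are needed.
The safety rule pushes this higher. Following every safe sequence of crossings, the most of the 10 that can be at the new quay as the barge arrives there on crossing 9 is 9 — never all 10.
So the move cannot be finished within 9 crossings. (The shortest complete plan takes 11:)
1. 2 ogres → the new quay.  (the old quay: 5K 3O; the new quay: 0K 2O)
2. 1 ogre ← the old quay.  (the old quay: 5K 4O; the new quay: 0K 1O)
3. 3 ogres → the new quay.  (the old quay: 5K 1O; the new quay: 0K 4O)
4. 1 ogre ← the old quay.  (the old quay: 5K 2O; the new quay: 0K 3O)
5. 3 knights → the new quay.  (the old quay: 2K 2O; the new quay: 3K 3O)
6. 1 knight and 1 ogre ← the old quay.  (the old quay: 3K 3O; the new quay: 2K 2O)
7. 3 knights → the new quay.  (the old quay: 0K 3O; the new quay: 5K 2O)
8. 1 ogre ← the old quay.  (the old quay: 0K 4O; the new quay: 5K 1O)
9. 2 ogres → the new quay.  (the old quay: 0K 2O; the new quay: 5K 3O)
10. 1 ogre ← the old quay.  (the old quay: 0K 3O; the new quay: 5K 2O)
11. 3 ogres → the new quay.  (the old quay: 0K 0O; the new quay: 5K 5O)

No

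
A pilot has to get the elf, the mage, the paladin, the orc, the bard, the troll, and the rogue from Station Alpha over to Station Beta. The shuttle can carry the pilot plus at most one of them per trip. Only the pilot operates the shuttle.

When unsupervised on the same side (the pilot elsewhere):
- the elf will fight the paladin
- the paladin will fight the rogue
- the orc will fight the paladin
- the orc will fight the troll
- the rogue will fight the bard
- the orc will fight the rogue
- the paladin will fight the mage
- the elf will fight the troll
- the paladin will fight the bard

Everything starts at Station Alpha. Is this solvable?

No

Whatever the first load, the items left behind include a forbidden pair without the pilot. No opening move is safe, so no plan exists.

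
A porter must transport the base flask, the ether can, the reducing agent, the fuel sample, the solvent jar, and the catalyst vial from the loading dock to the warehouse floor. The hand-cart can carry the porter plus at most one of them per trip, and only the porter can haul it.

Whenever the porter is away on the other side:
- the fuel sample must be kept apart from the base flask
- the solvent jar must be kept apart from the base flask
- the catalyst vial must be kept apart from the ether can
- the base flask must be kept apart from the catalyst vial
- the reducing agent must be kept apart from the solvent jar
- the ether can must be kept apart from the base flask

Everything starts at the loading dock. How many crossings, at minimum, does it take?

impossible

Whatever the first load, the items left behind include a forbidden pair without the porter. No opening move is safe, so no plan exists.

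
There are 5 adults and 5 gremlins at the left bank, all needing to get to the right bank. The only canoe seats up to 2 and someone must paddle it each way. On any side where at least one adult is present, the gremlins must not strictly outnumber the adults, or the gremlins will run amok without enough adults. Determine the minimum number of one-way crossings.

impossible

Following every safe sequence of crossings from the start, the most of the 10 that can be at the right bank as the canoe arrives there on crossings 1, 3, 5, 7 is 2, 3, 4, 5 respectively; the best ever achieved is 5 of 10.
From crossing 9 on, no configuration arises that was not already reachable earlier: only 13 distinct safe configurations (who is on which side, and where the canoe is) can ever be reached, none of them has everyone across, and every continuation just revisits them. They are: 0 adults + 0 gremlins across (canoe back at the start); 0 adults + 1 gremlin across (canoe there); 0 adults + 1 gremlin across (canoe back at the start); 0 adults + 2 gremlins across (canoe there); 0 adults + 2 gremlins across (canoe back at the start); 0 adults + 3 gremlins across (canoe there); 0 adults + 3 gremlins across (canoe back at the start); 0 adults + 4 gremlins across (canoe there); 0 adults + 4 gremlins across (canoe back at the start); 0 adults + 5 gremlins across (canoe there); 1 adult + 1 gremlin across (canoe there); 1 adult + 1 gremlin across (canoe back at the start); 2 adults + 2 gremlins across (canoe there). So no valid plan exists.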